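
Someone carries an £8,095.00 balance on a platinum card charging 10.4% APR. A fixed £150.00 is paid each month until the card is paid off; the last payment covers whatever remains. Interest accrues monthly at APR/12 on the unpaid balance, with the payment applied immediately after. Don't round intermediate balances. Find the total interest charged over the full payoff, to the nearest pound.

Monthly rate r = 10.4%/12 = 0.866667% = 0.00866667.
Payoff takes n = ⌈−ln(1 − rB₀/P)/ln(1+r)⌉ = ⌈73.073⌉ = 74 payments; the last is £10.96.
Total paid = 73·£150.00 + £10.96 = £10,960.96.
Total interest = total paid − principal = £10,960.96 − £8,095.00 = £2,865.96.

£2,866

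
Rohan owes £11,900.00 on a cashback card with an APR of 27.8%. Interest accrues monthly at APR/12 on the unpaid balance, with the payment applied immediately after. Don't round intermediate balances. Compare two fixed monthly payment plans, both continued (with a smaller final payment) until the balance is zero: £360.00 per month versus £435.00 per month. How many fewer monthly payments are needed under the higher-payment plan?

20 fewer payments

Monthly rate r = 27.8%/12 = 2.31667% = 0.0231667.
At £360.00/mo: n = ⌈−ln(1 − rB₀/P)/ln(1+r)⌉ = 64 payments (last £137.31); total interest = total paid − £11,900.00 = £10,917.31.
At £435.00/mo: 44 payments (last £373.82); total interest £7,178.82.
Payments saved = 64 − 44 = 20.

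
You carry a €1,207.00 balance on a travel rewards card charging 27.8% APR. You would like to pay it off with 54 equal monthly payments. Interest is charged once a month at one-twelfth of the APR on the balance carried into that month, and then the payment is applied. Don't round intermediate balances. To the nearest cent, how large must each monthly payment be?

€39.40

Monthly rate r = 27.8%/12 = 2.31667% = 0.0231667.
Level-payment amortization: P = B₀·r / (1 − (1+r)^(−n)) = 1207.00·0.0231667 / (1 − 1.02317^(−54)).
Denominator 1 − (1+r)^(−54) = 0.709667724.
P = 27.9622 / 0.709667724 ≈ 39.40.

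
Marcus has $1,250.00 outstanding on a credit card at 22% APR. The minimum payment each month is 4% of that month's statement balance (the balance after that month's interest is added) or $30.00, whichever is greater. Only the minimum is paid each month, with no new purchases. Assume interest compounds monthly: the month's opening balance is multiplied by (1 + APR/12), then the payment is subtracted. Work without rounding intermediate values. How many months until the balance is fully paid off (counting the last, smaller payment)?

57 months

Monthly rate r = 22%/12 = 1.83333% = 0.0183333.
While 4% of the post-interest balance exceeds $30.00, each month B ← (B·(1+r))·(1 − 0.04), i.e. B shrinks by the factor (1+r)·0.96 = 0.9776.
This holds for months 1–24. Entering month 25 the balance is $725.74; 4% of the post-interest balance is now below $30.00, so the flat $30.00 minimum applies from here.
From month 25 a fixed $30.00 at rate r clears $725.74 in 33 more payments. Total: 24 + 33 = 57 months.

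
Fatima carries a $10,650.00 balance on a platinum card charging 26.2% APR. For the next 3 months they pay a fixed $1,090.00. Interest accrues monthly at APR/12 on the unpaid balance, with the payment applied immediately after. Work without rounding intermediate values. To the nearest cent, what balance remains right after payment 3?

$8,021.00

Monthly rate r = 26.2%/12 = 2.18333% = 0.0218333.
Each month: B ← B·(1+r) − $1,090.00.
Month 1: interest $232.53; balance after payment $9,792.52.
Month 2: interest $213.80; balance after payment $8,916.33.
Month 3: interest $194.67; balance after payment $8,021.00.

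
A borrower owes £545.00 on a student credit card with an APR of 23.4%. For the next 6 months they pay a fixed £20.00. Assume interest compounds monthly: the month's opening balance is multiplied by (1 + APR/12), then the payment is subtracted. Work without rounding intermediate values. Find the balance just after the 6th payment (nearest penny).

£485.95

Monthly rate r = 23.4%/12 = 1.95% = 0.0195.
Each month: B ← B·(1+r) − £20.00.
Month 1: interest £10.63; balance after payment £535.63.
Month 2: interest £10.44; balance after payment £526.07.
Month 3: interest £10.26; balance after payment £516.33.
Month 4: interest £10.07; balance after payment £506.40.
Month 5: interest £9.87; balance after payment £496.27.
Month 6: interest £9.68; balance after payment £485.95.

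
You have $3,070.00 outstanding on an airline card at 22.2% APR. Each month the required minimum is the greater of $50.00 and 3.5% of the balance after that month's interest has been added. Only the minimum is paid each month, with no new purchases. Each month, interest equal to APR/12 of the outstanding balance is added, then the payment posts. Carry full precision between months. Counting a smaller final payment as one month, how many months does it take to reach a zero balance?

86 months

Monthly rate r = 22.2%/12 = 1.85% = 0.0185.
While 3.5% of the post-interest balance exceeds $50.00, each month B ← (B·(1+r))·(1 − 0.035), i.e. B shrinks by the factor (1+r)·0.965 = 0.98285.
This holds for months 1–46. Entering month 47 the balance is $1,385.49; 3.5% of the post-interest balance is now below $50.00, so the flat $50.00 minimum applies from here.
From month 47 a fixed $50.00 at rate r clears $1,385.49 in 40 more payments. Total: 46 + 40 = 86 months.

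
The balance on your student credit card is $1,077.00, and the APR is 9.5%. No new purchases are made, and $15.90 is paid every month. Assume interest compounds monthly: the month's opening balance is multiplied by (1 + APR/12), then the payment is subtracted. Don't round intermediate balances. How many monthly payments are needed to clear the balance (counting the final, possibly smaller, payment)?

98 payments

Monthly rate r = 9.5%/12 = 0.791667% = 0.00791667.
Recurrence: B ← B·(1+r) − $15.90.
Month 1: interest $8.53; balance after payment $1,069.63.
Month 2: interest $8.47; balance after payment $1,062.19.
Closed form: n = −ln(1 − rB₀/P)/ln(1+r) = −ln(0.46376)/ln(1.00792) ≈ 97.444, so the balance reaches zero during payment 98.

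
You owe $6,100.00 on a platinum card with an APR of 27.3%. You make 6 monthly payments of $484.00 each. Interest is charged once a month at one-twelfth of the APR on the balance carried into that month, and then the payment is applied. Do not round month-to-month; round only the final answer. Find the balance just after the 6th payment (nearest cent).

$3,907.21

Monthly rate r = 27.3%/12 = 2.275% = 0.02275.
Each month: B ← B·(1+r) − $484.00.
Month 1: interest $138.78; balance after payment $5,754.77.
Month 2: interest $130.92; balance after payment $5,401.70.
Month 3: interest $122.89; balance after payment $5,040.58.
Month 4: interest $114.67; balance after payment $4,671.26.
Month 5: interest $106.27; balance after payment $4,293.53.
Month 6: interest $97.68; balance after payment $3,907.21.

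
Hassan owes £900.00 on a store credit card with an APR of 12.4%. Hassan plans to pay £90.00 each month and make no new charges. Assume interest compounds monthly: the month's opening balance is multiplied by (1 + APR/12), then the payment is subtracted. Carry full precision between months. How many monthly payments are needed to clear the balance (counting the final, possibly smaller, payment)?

Monthly rate r = 12.4%/12 = 1.03333% = 0.0103333.
Recurrence: B ← B·(1+r) − £90.00.
Month 1: interest £9.30; balance after payment £819.30.
Month 2: interest £8.47; balance after payment £737.77.
Closed form: n = −ln(1 − rB₀/P)/ln(1+r) = −ln(0.89667)/ln(1.01033) ≈ 10.610, so the balance reaches zero during payment 11.

11 payments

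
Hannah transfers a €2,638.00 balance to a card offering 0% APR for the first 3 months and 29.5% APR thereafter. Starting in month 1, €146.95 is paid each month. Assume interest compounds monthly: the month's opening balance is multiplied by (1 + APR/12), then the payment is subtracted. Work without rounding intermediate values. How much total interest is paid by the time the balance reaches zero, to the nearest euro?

€575

Promo months 1–3 at r₀ = 0%/12 = 0; months 4+ at r₁ = 29.5%/12 = 0.0245833.
After month 3 (no interest yet): B = €2,638.00 − 3·€146.95 = €2,197.15.
Then at r₁ with €146.95/mo: n₂ = −ln(1 − r₁·B/P)/ln(1+r₁) ≈ 18.87 → 19 more payments.
Total paid = 21·€146.95 + €127.42 = €3,213.37; interest = €3,213.37 − €2,638.00 = €575.37.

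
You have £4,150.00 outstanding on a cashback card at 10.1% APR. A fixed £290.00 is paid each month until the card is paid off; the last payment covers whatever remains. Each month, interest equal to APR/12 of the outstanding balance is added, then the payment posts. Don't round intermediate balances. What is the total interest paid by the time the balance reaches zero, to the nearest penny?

£290.84

Monthly rate r = 10.1%/12 = 0.841667% = 0.00841667.
Payoff takes n = ⌈−ln(1 − rB₀/P)/ln(1+r)⌉ = ⌈15.312⌉ = 16 payments; the last is £90.84.
Total paid = 15·£290.00 + £90.84 = £4,440.84.
Total interest = total paid − principal = £4,440.84 − £4,150.00 = £290.84.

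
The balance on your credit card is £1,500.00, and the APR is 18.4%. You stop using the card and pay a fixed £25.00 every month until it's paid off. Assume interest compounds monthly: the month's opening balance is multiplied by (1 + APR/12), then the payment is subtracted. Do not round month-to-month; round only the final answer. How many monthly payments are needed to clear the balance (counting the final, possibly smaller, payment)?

166 months

Monthly rate r = 18.4%/12 = 1.53333% = 0.0153333.
Recurrence: B ← B·(1+r) − £25.00.
Month 1: interest £23.00; balance after payment £1,498.00.
Month 2: interest £22.97; balance after payment £1,495.97.
Closed form: n = −ln(1 − rB₀/P)/ln(1+r) = −ln(0.08)/ln(1.01533) ≈ 165.981, so the balance reaches zero during payment 166.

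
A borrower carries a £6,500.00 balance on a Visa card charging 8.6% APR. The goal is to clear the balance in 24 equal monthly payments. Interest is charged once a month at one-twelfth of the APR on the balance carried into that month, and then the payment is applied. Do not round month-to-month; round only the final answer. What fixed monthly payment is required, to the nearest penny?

£295.76

Monthly rate r = 8.6%/12 = 0.716667% = 0.00716667.
Level-payment amortization: P = B₀·r / (1 − (1+r)^(−n)) = 6500.00·0.00716667 / (1 − 1.00717^(−24)).
Denominator 1 − (1+r)^(−24) = 0.157504195.
P = 46.5833 / 0.157504195 ≈ 295.76.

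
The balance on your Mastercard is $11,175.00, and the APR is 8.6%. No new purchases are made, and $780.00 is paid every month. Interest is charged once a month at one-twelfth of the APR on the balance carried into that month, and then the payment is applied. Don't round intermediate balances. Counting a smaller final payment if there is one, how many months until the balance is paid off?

Monthly rate r = 8.6%/12 = 0.716667% = 0.00716667.
Recurrence: B ← B·(1+r) − $780.00.
Month 1: interest $80.09; balance after payment $10,475.09.
Month 2: interest $75.07; balance after payment $9,770.16.
Closed form: n = −ln(1 − rB₀/P)/ln(1+r) = −ln(0.89732)/ln(1.00717) ≈ 15.171, so the balance reaches zero during payment 16.

16 payments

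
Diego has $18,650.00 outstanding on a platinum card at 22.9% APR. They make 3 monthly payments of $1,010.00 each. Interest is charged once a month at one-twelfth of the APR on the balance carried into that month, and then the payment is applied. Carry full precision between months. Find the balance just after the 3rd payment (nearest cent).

Monthly rate r = 22.9%/12 = 1.90833% = 0.0190833.
Each month: B ← B·(1+r) − $1,010.00.
Month 1: interest $355.90; balance after payment $17,995.90.
Month 2: interest $343.42; balance after payment $17,329.33.
Month 3: interest $330.70; balance after payment $16,650.03.

$16,650.03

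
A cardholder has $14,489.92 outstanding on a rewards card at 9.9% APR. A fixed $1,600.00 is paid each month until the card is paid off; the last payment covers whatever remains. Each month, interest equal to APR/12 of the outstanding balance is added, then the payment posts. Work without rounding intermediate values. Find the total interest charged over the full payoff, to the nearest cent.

$633.53

Monthly rate r = 9.9%/12 = 0.825% = 0.00825.
Payoff takes n = ⌈−ln(1 − rB₀/P)/ln(1+r)⌉ = ⌈9.451⌉ = 10 payments; the last is $723.45.
Total paid = 9·$1,600.00 + $723.45 = $15,123.45.
Total interest = total paid − principal = $15,123.45 − $14,489.92 = $633.53.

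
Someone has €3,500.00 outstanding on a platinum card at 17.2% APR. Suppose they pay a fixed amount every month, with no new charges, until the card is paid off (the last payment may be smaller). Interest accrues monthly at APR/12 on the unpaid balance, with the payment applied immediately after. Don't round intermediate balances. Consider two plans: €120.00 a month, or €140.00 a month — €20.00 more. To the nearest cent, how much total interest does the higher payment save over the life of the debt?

Monthly rate r = 17.2%/12 = 1.43333% = 0.0143333.
At €120.00/mo: n = ⌈−ln(1 − rB₀/P)/ln(1+r)⌉ = 39 payments (last €4.93); total interest = total paid − €3,500.00 = €1,064.93.
At €140.00/mo: 32 payments (last €24.81); total interest €864.81.
Interest saved = €1,064.93 − €864.81 = €200.12.

€200.12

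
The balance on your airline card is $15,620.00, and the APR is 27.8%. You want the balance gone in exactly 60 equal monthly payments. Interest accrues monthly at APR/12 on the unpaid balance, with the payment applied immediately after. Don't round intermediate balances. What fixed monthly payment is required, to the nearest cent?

$484.46

Monthly rate r = 27.8%/12 = 2.31667% = 0.0231667.
Level-payment amortization: P = B₀·r / (1 − (1+r)^(−n)) = 15620.00·0.0231667 / (1 − 1.02317^(−60)).
Denominator 1 − (1+r)^(−60) = 0.746943778.
P = 361.863 / 0.746943778 ≈ 484.46.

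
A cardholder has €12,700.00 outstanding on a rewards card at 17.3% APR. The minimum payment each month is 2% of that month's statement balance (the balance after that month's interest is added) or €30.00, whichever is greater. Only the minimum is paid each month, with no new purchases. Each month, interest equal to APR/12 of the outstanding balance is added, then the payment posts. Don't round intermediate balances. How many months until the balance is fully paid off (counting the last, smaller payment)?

452 months

Monthly rate r = 17.3%/12 = 1.44167% = 0.0144167.
While 2% of the post-interest balance exceeds €30.00, each month B ← (B·(1+r))·(1 − 0.02), i.e. B shrinks by the factor (1+r)·0.98 = 0.99413.
This holds for months 1–366. Entering month 367 the balance is €1,471.43; 2% of the post-interest balance is now below €30.00, so the flat €30.00 minimum applies from here.
From month 367 a fixed €30.00 at rate r clears €1,471.43 in 86 more payments. Total: 366 + 86 = 452 months.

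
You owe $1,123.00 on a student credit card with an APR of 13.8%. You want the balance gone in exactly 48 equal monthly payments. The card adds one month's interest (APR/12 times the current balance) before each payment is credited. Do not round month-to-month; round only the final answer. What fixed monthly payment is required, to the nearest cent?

$30.58

Monthly rate r = 13.8%/12 = 1.15% = 0.0115.
Level-payment amortization: P = B₀·r / (1 − (1+r)^(−n)) = 1123.00·0.0115 / (1 − 1.0115^(−48)).
Denominator 1 − (1+r)^(−48) = 0.422386388.
P = 12.9145 / 0.422386388 ≈ 30.58.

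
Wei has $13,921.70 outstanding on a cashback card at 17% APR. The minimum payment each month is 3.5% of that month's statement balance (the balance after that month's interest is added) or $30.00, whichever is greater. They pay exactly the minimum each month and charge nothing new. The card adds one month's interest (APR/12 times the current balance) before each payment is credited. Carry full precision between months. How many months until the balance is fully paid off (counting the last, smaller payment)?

Monthly rate r = 17%/12 = 1.41667% = 0.0141667.
While 3.5% of the post-interest balance exceeds $30.00, each month B ← (B·(1+r))·(1 − 0.035), i.e. B shrinks by the factor (1+r)·0.965 = 0.97867.
This holds for months 1–130. Entering month 131 the balance is $844.22; 3.5% of the post-interest balance is now below $30.00, so the flat $30.00 minimum applies from here.
From month 131 a fixed $30.00 at rate r clears $844.22 in 37 more payments. Total: 130 + 37 = 167 months.

167 months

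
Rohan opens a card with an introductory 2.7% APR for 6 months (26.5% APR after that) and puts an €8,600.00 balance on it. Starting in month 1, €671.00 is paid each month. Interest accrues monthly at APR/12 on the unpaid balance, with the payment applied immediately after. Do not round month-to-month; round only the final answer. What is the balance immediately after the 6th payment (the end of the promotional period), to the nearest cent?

€4,668.04

Promo months 1–6 at r₀ = 2.7%/12 = 0.00225; months 7+ at r₁ = 26.5%/12 = 0.0220833.
After month 6: iterate B ← B·(1+r₀) − €671.00 for 6 months → €4,668.04.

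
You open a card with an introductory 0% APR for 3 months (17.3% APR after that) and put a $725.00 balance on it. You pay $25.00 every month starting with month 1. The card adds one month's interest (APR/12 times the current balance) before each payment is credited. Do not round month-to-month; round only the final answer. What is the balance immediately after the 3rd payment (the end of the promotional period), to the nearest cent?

$650.00

Promo months 1–3 at r₀ = 0%/12 = 0; months 4+ at r₁ = 17.3%/12 = 0.0144167.
After month 3 (no interest yet): B = $725.00 − 3·$25.00 = $650.00.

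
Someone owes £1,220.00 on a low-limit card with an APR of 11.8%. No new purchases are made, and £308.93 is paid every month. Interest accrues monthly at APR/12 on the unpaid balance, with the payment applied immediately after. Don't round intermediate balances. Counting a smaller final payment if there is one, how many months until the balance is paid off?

5 months

Monthly rate r = 11.8%/12 = 0.983333% = 0.00983333.
Recurrence: B ← B·(1+r) − £308.93.
Month 1: interest £12.00; balance after payment £923.07.
Month 2: interest £9.08; balance after payment £623.21.
Month 3: interest £6.13; balance after payment £320.41.
Month 4: interest £3.15; balance after payment £14.63.
Month 5: interest £0.14; balance after payment £0.00.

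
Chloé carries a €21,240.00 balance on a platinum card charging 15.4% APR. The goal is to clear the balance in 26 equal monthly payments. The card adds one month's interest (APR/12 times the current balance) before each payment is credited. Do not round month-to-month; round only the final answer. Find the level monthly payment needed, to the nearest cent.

€965.96

Monthly rate r = 15.4%/12 = 1.28333% = 0.0128333.
Level-payment amortization: P = B₀·r / (1 − (1+r)^(−n)) = 21240.00·0.0128333 / (1 − 1.01283^(−26)).
Denominator 1 − (1+r)^(−26) = 0.282185272.
P = 272.58 / 0.282185272 ≈ 965.96.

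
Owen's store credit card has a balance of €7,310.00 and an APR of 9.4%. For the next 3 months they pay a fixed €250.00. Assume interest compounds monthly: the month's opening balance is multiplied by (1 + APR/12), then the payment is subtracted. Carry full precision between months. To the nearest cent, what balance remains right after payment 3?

€6,727.24

Monthly rate r = 9.4%/12 = 0.783333% = 0.00783333.
Each month: B ← B·(1+r) − €250.00.
Month 1: interest €57.26; balance after payment €7,117.26.
Month 2: interest €55.75; balance after payment €6,923.01.
Month 3: interest €54.23; balance after payment €6,727.24.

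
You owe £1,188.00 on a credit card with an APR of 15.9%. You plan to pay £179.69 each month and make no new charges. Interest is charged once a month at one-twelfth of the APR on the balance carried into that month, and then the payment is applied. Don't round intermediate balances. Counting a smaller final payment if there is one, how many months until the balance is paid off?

Monthly rate r = 15.9%/12 = 1.325% = 0.01325.
Recurrence: B ← B·(1+r) − £179.69.
Month 1: interest £15.74; balance after payment £1,024.05.
Month 2: interest £13.57; balance after payment £857.93.
Closed form: n = −ln(1 − rB₀/P)/ln(1+r) = −ln(0.9124)/ln(1.01325) ≈ 6.965, so the balance reaches zero during payment 7.

7 payments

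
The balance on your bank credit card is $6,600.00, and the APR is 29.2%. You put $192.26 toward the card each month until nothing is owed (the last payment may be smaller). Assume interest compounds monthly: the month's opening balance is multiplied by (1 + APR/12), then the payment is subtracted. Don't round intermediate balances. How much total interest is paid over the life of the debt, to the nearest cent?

$7,824.72

Monthly rate r = 29.2%/12 = 2.43333% = 0.0243333.
Payoff takes n = ⌈−ln(1 − rB₀/P)/ln(1+r)⌉ = ⌈75.027⌉ = 76 payments; the last is $5.22.
Total paid = 75·$192.26 + $5.22 = $14,424.72.
Total interest = total paid − principal = $14,424.72 − $6,600.00 = $7,824.72.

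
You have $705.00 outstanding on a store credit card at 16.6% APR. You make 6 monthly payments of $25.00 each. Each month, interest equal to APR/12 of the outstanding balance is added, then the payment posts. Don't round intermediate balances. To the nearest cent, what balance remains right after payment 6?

$610.29

Monthly rate r = 16.6%/12 = 1.38333% = 0.0138333.
Each month: B ← B·(1+r) − $25.00.
Month 1: interest $9.75; balance after payment $689.75.
Month 2: interest $9.54; balance after payment $674.29.
Month 3: interest $9.33; balance after payment $658.62.
Month 4: interest $9.11; balance after payment $642.73.
Month 5: interest $8.89; balance after payment $626.62.
Month 6: interest $8.67; balance after payment $610.29.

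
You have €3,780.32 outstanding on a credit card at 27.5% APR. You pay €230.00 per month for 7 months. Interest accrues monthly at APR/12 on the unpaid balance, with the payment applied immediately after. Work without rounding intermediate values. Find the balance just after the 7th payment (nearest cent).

€2,705.05

Monthly rate r = 27.5%/12 = 2.29167% = 0.0229167.
Each month: B ← B·(1+r) − €230.00.
Month 1: interest €86.63; balance after payment €3,636.95.
Month 2: interest €83.35; balance after payment €3,490.30.
Month 3: interest €79.99; balance after payment €3,340.29.
Month 4: interest €76.55; balance after payment €3,186.83.
Month 5: interest €73.03; balance after payment €3,029.86.
Month 6: interest €69.43; balance after payment €2,869.30.
Month 7: interest €65.75; balance after payment €2,705.05.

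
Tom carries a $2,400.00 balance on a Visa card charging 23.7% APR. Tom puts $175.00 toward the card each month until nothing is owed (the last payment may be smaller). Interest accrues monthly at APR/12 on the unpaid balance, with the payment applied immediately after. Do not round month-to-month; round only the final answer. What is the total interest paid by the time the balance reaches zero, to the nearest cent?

Monthly rate r = 23.7%/12 = 1.975% = 0.01975.
Payoff takes n = ⌈−ln(1 − rB₀/P)/ln(1+r)⌉ = ⌈16.152⌉ = 17 payments; the last is $26.76.
Total paid = 16·$175.00 + $26.76 = $2,826.76.
Total interest = total paid − principal = $2,826.76 − $2,400.00 = $426.76.

$426.76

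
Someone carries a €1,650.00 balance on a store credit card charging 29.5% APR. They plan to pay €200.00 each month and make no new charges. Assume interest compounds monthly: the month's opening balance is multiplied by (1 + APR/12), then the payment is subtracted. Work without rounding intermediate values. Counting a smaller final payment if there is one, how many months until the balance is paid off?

Monthly rate r = 29.5%/12 = 2.45833% = 0.0245833.
Recurrence: B ← B·(1+r) − €200.00.
Month 1: interest €40.56; balance after payment €1,490.56.
Month 2: interest €36.64; balance after payment €1,327.21.
Closed form: n = −ln(1 − rB₀/P)/ln(1+r) = −ln(0.79719)/ln(1.02458) ≈ 9.333, so the balance reaches zero during payment 10.

10 months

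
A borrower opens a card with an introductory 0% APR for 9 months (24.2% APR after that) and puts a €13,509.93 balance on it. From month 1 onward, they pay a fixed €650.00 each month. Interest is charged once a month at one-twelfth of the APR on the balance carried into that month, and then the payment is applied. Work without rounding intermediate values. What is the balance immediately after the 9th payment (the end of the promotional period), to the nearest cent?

Promo months 1–9 at r₀ = 0%/12 = 0; months 10+ at r₁ = 24.2%/12 = 0.0201667.
After month 9 (no interest yet): B = €13,509.93 − 9·€650.00 = €7,659.93.

€7,659.93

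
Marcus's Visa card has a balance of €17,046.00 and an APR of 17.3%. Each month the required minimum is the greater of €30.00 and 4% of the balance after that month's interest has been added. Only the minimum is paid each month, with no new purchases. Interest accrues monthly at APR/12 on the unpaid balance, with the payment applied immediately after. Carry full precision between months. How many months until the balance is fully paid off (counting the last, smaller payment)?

Monthly rate r = 17.3%/12 = 1.44167% = 0.0144167.
While 4% of the post-interest balance exceeds €30.00, each month B ← (B·(1+r))·(1 − 0.04), i.e. B shrinks by the factor (1+r)·0.96 = 0.97384.
This holds for months 1–119. Entering month 120 the balance is €727.19; 4% of the post-interest balance is now below €30.00, so the flat €30.00 minimum applies from here.
From month 120 a fixed €30.00 at rate r clears €727.19 in 31 more payments. Total: 119 + 31 = 150 months.

150 months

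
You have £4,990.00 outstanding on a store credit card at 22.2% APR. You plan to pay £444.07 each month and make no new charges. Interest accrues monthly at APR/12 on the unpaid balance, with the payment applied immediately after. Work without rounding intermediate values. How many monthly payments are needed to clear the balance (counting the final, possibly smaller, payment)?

Monthly rate r = 22.2%/12 = 1.85% = 0.0185.
Recurrence: B ← B·(1+r) − £444.07.
Month 1: interest £92.31; balance after payment £4,638.24.
Month 2: interest £85.81; balance after payment £4,279.98.
Closed form: n = −ln(1 − rB₀/P)/ln(1+r) = −ln(0.79212)/ln(1.0185) ≈ 12.713, so the balance reaches zero during payment 13.

13 months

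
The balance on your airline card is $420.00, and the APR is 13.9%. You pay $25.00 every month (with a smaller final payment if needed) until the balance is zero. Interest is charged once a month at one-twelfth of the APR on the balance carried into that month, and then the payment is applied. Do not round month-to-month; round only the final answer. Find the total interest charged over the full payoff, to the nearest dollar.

$50

Monthly rate r = 13.9%/12 = 1.15833% = 0.0115833.
Payoff takes n = ⌈−ln(1 − rB₀/P)/ln(1+r)⌉ = ⌈18.791⌉ = 19 payments; the last is $19.81.
Total paid = 18·$25.00 + $19.81 = $469.81.
Total interest = total paid − principal = $469.81 − $420.00 = $49.81.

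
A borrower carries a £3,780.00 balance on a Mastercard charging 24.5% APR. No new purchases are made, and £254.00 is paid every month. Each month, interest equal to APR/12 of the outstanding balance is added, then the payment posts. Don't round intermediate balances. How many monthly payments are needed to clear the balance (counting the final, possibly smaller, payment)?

18 payments

Monthly rate r = 24.5%/12 = 2.04167% = 0.0204167.
Recurrence: B ← B·(1+r) − £254.00.
Month 1: interest £77.17; balance after payment £3,603.18.
Month 2: interest £73.56; balance after payment £3,422.74.
Closed form: n = −ln(1 − rB₀/P)/ln(1+r) = −ln(0.69616)/ln(1.02042) ≈ 17.920, so the balance reaches zero during payment 18.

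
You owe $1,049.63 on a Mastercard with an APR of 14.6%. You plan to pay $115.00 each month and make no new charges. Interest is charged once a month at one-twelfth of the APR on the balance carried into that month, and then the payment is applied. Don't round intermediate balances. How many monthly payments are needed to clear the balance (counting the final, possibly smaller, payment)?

Monthly rate r = 14.6%/12 = 1.21667% = 0.0121667.
Recurrence: B ← B·(1+r) − $115.00.
Month 1: interest $12.77; balance after payment $947.40.
Month 2: interest $11.53; balance after payment $843.93.
Closed form: n = −ln(1 − rB₀/P)/ln(1+r) = −ln(0.88895)/ln(1.01217) ≈ 9.734, so the balance reaches zero during payment 10.

10 payments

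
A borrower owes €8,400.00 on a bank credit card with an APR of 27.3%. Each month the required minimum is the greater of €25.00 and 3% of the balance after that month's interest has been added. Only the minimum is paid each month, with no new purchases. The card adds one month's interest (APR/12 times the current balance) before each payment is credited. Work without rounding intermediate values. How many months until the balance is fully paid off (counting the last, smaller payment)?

354 months

Monthly rate r = 27.3%/12 = 2.275% = 0.02275.
While 3% of the post-interest balance exceeds €25.00, each month B ← (B·(1+r))·(1 − 0.03), i.e. B shrinks by the factor (1+r)·0.97 = 0.99207.
This holds for months 1–293. Entering month 294 the balance is €814.44; 3% of the post-interest balance is now below €25.00, so the flat €25.00 minimum applies from here.
From month 294 a fixed €25.00 at rate r clears €814.44 in 61 more payments. Total: 293 + 61 = 354 months.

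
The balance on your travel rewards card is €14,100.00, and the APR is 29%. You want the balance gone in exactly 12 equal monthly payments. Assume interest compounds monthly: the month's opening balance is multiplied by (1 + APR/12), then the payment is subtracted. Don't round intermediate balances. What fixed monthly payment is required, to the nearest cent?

€1,367.64

Monthly rate r = 29%/12 = 2.41667% = 0.0241667.
Level-payment amortization: P = B₀·r / (1 − (1+r)^(−n)) = 14100.00·0.0241667 / (1 − 1.02417^(−12)).
Denominator 1 − (1+r)^(−12) = 0.24915143.
P = 340.75 / 0.24915143 ≈ 1367.64.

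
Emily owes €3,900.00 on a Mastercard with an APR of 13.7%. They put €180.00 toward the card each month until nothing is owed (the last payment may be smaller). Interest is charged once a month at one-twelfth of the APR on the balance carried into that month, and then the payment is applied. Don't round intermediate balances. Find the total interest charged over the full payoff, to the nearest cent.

€605.90

Monthly rate r = 13.7%/12 = 1.14167% = 0.0114167.
Payoff takes n = ⌈−ln(1 − rB₀/P)/ln(1+r)⌉ = ⌈25.033⌉ = 26 payments; the last is €5.90.
Total paid = 25·€180.00 + €5.90 = €4,505.90.
Total interest = total paid − principal = €4,505.90 − €3,900.00 = €605.90.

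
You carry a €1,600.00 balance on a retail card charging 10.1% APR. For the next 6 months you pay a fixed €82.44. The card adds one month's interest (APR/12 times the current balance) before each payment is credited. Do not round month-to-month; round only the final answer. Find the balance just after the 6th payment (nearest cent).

Monthly rate r = 10.1%/12 = 0.841667% = 0.00841667.
Each month: B ← B·(1+r) − €82.44.
Month 1: interest €13.47; balance after payment €1,531.03.
Month 2: interest €12.89; balance after payment €1,461.47.
Month 3: interest €12.30; balance after payment €1,391.33.
Month 4: interest €11.71; balance after payment €1,320.60.
Month 5: interest €11.12; balance after payment €1,249.28.
Month 6: interest €10.51; balance after payment €1,177.35.

€1,177.35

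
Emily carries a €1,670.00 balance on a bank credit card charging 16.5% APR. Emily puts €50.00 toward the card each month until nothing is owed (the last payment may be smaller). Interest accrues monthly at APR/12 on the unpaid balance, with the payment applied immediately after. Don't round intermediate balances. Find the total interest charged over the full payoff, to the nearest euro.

€581

Monthly rate r = 16.5%/12 = 1.375% = 0.01375.
Payoff takes n = ⌈−ln(1 − rB₀/P)/ln(1+r)⌉ = ⌈45.019⌉ = 46 payments; the last is €0.97.
Total paid = 45·€50.00 + €0.97 = €2,250.97.
Total interest = total paid − principal = €2,250.97 − €1,670.00 = €580.97.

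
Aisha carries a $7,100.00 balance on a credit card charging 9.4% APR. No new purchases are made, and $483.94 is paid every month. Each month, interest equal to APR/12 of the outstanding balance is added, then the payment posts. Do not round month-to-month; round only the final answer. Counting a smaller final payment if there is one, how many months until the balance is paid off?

Monthly rate r = 9.4%/12 = 0.783333% = 0.00783333.
Recurrence: B ← B·(1+r) − $483.94.
Month 1: interest $55.62; balance after payment $6,671.68.
Month 2: interest $52.26; balance after payment $6,240.00.
Closed form: n = −ln(1 − rB₀/P)/ln(1+r) = −ln(0.88508)/ln(1.00783) ≈ 15.646, so the balance reaches zero during payment 16.

16 months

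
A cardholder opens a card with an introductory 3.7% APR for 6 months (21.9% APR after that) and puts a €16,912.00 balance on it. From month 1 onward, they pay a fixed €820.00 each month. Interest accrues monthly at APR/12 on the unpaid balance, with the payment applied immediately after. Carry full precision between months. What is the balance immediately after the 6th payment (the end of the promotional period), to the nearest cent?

€12,269.21

Promo months 1–6 at r₀ = 3.7%/12 = 0.00308333; months 7+ at r₁ = 21.9%/12 = 0.01825.
After month 6: iterate B ← B·(1+r₀) − €820.00 for 6 months → €12,269.21.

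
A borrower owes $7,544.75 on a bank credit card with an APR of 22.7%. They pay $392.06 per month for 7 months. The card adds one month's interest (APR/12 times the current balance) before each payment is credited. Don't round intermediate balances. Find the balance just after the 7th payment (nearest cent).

Monthly rate r = 22.7%/12 = 1.89167% = 0.0189167.
Each month: B ← B·(1+r) − $392.06.
Month 1: interest $142.72; balance after payment $7,295.41.
Month 2: interest $138.00; balance after payment $7,041.36.
Month 3: interest $133.20; balance after payment $6,782.50.
Month 4: interest $128.30; balance after payment $6,518.74.
Month 5: interest $123.31; balance after payment $6,249.99.
Month 6: interest $118.23; balance after payment $5,976.16.
Month 7: interest $113.05; balance after payment $5,697.15.

$5,697.15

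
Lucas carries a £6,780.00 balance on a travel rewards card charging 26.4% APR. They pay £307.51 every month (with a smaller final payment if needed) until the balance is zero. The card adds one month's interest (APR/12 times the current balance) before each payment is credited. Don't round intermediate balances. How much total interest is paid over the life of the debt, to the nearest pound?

£2,600

Monthly rate r = 26.4%/12 = 2.2% = 0.022.
Payoff takes n = ⌈−ln(1 − rB₀/P)/ln(1+r)⌉ = ⌈30.499⌉ = 31 payments; the last is £154.23.
Total paid = 30·£307.51 + £154.23 = £9,379.53.
Total interest = total paid − principal = £9,379.53 − £6,780.00 = £2,599.53.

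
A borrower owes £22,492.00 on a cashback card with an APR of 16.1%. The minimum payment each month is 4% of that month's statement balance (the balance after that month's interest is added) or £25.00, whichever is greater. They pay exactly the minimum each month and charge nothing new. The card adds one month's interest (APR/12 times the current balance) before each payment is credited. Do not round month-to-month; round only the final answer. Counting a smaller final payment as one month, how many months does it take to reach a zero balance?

Monthly rate r = 16.1%/12 = 1.34167% = 0.0134167.
While 4% of the post-interest balance exceeds £25.00, each month B ← (B·(1+r))·(1 − 0.04), i.e. B shrinks by the factor (1+r)·0.96 = 0.97288.
This holds for months 1–131. Entering month 132 the balance is £613.47; 4% of the post-interest balance is now below £25.00, so the flat £25.00 minimum applies from here.
From month 132 a fixed £25.00 at rate r clears £613.47 in 30 more payments. Total: 131 + 30 = 161 months.

161 months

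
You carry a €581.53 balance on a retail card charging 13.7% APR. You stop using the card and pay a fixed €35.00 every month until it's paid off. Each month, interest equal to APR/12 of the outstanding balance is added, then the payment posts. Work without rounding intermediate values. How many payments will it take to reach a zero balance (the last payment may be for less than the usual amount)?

19 months

Monthly rate r = 13.7%/12 = 1.14167% = 0.0114167.
Recurrence: B ← B·(1+r) − €35.00.
Month 1: interest €6.64; balance after payment €553.17.
Month 2: interest €6.32; balance after payment €524.48.
Closed form: n = −ln(1 − rB₀/P)/ln(1+r) = −ln(0.81031)/ln(1.01142) ≈ 18.529, so the balance reaches zero during payment 19.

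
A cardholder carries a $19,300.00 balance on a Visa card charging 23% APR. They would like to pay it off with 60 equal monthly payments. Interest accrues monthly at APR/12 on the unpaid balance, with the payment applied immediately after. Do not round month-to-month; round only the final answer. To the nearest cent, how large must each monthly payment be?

$544.08

Monthly rate r = 23%/12 = 1.91667% = 0.0191667.
Level-payment amortization: P = B₀·r / (1 − (1+r)^(−n)) = 19300.00·0.0191667 / (1 − 1.01917^(−60)).
Denominator 1 − (1+r)^(−60) = 0.679898772.
P = 369.917 / 0.679898772 ≈ 544.08.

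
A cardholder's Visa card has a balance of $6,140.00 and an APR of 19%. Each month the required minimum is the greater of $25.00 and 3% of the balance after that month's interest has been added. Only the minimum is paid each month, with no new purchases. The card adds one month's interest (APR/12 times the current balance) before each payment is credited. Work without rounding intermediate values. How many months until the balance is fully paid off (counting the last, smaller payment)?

Monthly rate r = 19%/12 = 1.58333% = 0.0158333.
While 3% of the post-interest balance exceeds $25.00, each month B ← (B·(1+r))·(1 − 0.03), i.e. B shrinks by the factor (1+r)·0.97 = 0.98536.
This holds for months 1–137. Entering month 138 the balance is $813.90; 3% of the post-interest balance is now below $25.00, so the flat $25.00 minimum applies from here.
From month 138 a fixed $25.00 at rate r clears $813.90 in 47 more payments. Total: 137 + 47 = 184 months.

184 months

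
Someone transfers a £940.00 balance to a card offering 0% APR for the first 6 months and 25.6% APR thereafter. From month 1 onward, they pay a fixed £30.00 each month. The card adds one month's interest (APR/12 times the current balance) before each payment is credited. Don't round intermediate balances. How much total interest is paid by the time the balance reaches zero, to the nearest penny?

£345.02

Promo months 1–6 at r₀ = 0%/12 = 0; months 7+ at r₁ = 25.6%/12 = 0.0213333.
After month 6 (no interest yet): B = £940.00 − 6·£30.00 = £760.00.
Then at r₁ with £30.00/mo: n₂ = −ln(1 − r₁·B/P)/ln(1+r₁) ≈ 36.83 → 37 more payments.
Total paid = 42·£30.00 + £25.02 = £1,285.02; interest = £1,285.02 − £940.00 = £345.02.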